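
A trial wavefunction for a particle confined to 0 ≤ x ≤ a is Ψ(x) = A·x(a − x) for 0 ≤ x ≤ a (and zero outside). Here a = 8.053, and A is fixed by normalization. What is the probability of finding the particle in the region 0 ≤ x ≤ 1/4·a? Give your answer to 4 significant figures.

|Ψ|² is the probability density, so P = ∫_{0}^{1/4·a} |Ψ|² dx.
Since A² = 1/(a^5/30), this is the region integral divided by the full normalization integral.
Substituting u = x/a, A² and the length scale cancel in the ratio: P = ∫_{0}^{1/4} u^2·(1 - u)^2 du / ∫_{0}^{1} u^2·(1 - u)^2 du.
An antiderivative of u^2·(1 - u)^2 is u^3·(6·u^2 - 15·u + 10)/30; evaluating from 0 to 1/4 gives ≈ 0.00345052, while the full integral is 1/30.
This works out to P = 53/512.

P ≈ 0.1035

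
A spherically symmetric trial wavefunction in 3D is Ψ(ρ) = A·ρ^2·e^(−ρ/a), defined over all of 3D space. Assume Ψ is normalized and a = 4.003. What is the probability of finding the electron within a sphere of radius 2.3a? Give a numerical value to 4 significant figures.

With dV = 4πρ²dρ, the probability is ∫|Ψ|² dV over ρ ≤ 2.3a.
The full normalization integral is A²·[45·π·a^7/2] = 1, fixing A².
Substituting u = ρ/a, A², 4π and the length scale all cancel in the ratio: P = ∫_{0}^{2.3} u^6·e^(-2·u) du / ∫_{0}^{∞} u^6·e^(-2·u) du.
Using ∫ u^6·e^(-2·u) du = -(4·u^6 + 12·u^5 + 30·u^4 + 60·u^3 + 90·u^2 + 90·u + 45)·e^(-2·u)/8, the numerator is ≈ 1.02359 and the denominator is 45/8.
The region integral divided by the full integral gives P = 0.18197.

P ≈ 0.1820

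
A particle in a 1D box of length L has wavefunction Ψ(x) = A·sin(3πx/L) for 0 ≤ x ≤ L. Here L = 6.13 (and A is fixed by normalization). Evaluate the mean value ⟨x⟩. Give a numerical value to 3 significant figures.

⟨x⟩ ≈ 3.07

⟨x⟩ = ∫ x |Ψ|² dx over the full domain.
Evaluating both integrals, ⟨x⟩ = L/2.
With L = 6.13, ⟨x⟩ = 3.065.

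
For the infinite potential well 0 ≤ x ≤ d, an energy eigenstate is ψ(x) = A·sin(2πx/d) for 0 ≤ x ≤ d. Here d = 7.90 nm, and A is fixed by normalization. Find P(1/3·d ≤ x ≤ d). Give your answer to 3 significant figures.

P = ∫_{1/3·d}^{d} |ψ(x)|² dx.
The normalization integral ∫|ψ|²dx over the whole domain equals d/2·A², and A² cancels in the ratio.
Let u = x/d; then A² and the length scale cancel, so P = ∫_{1/3}^{1} sin(2·π·u)^2 du ÷ ∫_{0}^{1} sin(2·π·u)^2 du.
With ∫ sin(2·π·u)^2 du = u/2 - sin(4·π·u)/(8·π) + C, the region integral is -√(3)/(16·π) + 1/3 and the full one is 1/2.
Evaluating gives P = -√(3)/(8·π) + 2/3.

P ≈ 0.598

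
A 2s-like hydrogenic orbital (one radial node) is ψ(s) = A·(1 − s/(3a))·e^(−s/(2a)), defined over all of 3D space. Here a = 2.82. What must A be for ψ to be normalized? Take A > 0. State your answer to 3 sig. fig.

Normalization requires ∫|ψ|² 4πs² ds = 1, integrated from 0 to ∞.
In 3D with spherical symmetry the volume element is 4πs² ds.
Using ∫₀^∞ sⁿ e^(−αs) ds = n!/αⁿ⁺¹, the integral (without the A² prefactor) comes out to 8·π·a^3/3.
Setting this equal to 1 gives A² = 1/(8·π·a^3/3).
With a = 2.82: A² = 0.005323 and A = 0.07296.

A ≈ 0.0730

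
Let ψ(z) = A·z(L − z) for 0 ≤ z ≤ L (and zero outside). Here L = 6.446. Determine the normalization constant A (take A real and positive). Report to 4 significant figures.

A ≈ 0.05192

Normalization requires ∫|ψ|² dz = 1, integrated from 0 to L.
Carrying out the integral gives A² · L^5/30.
So A² = (L^5/30)^(−1).
With L = 6.446: A² = 0.0026957 and A = 0.051920.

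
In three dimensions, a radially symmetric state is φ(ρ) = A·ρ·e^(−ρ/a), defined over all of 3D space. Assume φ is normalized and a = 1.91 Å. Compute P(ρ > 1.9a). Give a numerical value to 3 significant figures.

P ≈ 0.668

P = ∫ |φ|² 4πρ² dρ over ρ > 1.9a.
The full normalization integral is A²·[3·π·a^5] = 1, fixing A².
Substituting u = ρ/a, A², 4π and the length scale all cancel in the ratio: P = ∫_{1.9}^{∞} u^4·e^(-2·u) du / ∫_{0}^{∞} u^4·e^(-2·u) du.
With ∫ u^4·e^(-2·u) du = -(u^4/2 + u^3 + 3·u^2/2 + 3·u/2 + 3/4)·e^(-2·u) + C, the region integral is ≈ 0.50088 and the full one is 3/4.
Taking the ratio yields P = 0.6678.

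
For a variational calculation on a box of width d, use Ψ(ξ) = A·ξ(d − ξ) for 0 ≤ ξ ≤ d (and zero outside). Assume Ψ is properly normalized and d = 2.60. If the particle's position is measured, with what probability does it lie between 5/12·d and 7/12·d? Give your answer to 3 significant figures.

P = ∫_{5/12·d}^{7/12·d} |Ψ(ξ)|² dξ.
Since A² = 1/(d^5/30), this is the region integral divided by the full normalization integral.
Substituting u = ξ/d, A² and the length scale cancel in the ratio: P = ∫_{5/12}^{7/12} u^2·(1 - u)^2 du / ∫_{0}^{1} u^2·(1 - u)^2 du.
With ∫ u^2·(1 - u)^2 du = u^3·(6·u^2 - 15·u + 10)/30 + C, the region integral is ≈ 0.010225 and the full one is 1/30.
Taking the ratio, P = 0.3068.

P ≈ 0.307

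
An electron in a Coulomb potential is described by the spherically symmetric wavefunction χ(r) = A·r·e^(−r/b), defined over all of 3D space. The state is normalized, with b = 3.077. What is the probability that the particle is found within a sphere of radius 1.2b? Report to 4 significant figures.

P ≈ 0.09587

Integrate the radial probability density 4πr²|χ|² over r ≤ 1.2b.
A² is fixed by ∫₀^∞ 4πr²|χ|² dr = 1, i.e. A² = (3·π·b^5)^(−1).
In terms of u = r/b (A², 4π and the length scale all cancel between numerator and denominator), P = [∫_{0}^{1.2} u^4·e^(-2·u) du] / [∫_{0}^{∞} u^4·e^(-2·u) du].
An antiderivative of u^4·e^(-2·u) is -(u^4/2 + u^3 + 3·u^2/2 + 3·u/2 + 3/4)·e^(-2·u); evaluating from 0 to 1.2 gives ≈ 0.0719014, while the full integral is 3/4.
Taking the ratio yields P = 0.095869.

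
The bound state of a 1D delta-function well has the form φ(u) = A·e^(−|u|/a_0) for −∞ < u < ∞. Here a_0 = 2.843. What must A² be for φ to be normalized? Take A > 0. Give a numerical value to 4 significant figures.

The normalization condition is ∫|φ|² du = 1 from −∞ to ∞.
Recall ∫₀^∞ u^m e^(−u/β) du = m!·β^(m+1), carrying out the integral gives A² · a_0.
Hence A² = 1/[a_0].
Plugging in a_0 = 2.843 yields A = 0.59308.

A^2 ≈ 0.3517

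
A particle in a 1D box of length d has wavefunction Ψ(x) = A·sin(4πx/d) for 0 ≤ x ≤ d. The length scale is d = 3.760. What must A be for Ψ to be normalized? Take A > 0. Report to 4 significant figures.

A ≈ 0.7293

The normalization condition is ∫|Ψ|² dx = 1 from 0 to d.
With ∫₀^d sin²(nπx/d) dx = d/2, with Ψ = A·sin(4πx/d), the integral evaluates to A²·[d/2].
Hence A² = 1/[d/2].
Plugging in d = 3.760 yields A = 0.72932.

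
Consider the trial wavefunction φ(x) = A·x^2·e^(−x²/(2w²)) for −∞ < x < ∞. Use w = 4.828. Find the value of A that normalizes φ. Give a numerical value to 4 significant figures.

A ≈ 0.01693

Normalization requires ∫|φ|² dx = 1, integrated from −∞ to ∞.
Carrying out the integral gives A² · 3·√(π)·w^5/4.
Hence A² = 1/[3·√(π)·w^5/4].
With w = 4.828: A² = 0.00028677 and A = 0.016934.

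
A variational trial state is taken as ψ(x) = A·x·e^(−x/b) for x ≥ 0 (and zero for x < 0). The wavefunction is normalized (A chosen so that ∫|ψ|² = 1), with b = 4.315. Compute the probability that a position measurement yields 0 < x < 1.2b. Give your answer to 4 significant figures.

The probability is P = ∫ |ψ|² dx over [0, 1.2b].
The normalization integral ∫|ψ|²dx over the whole domain equals b^3/4·A², and A² cancels in the ratio.
Let u = x/b; then A² and the length scale cancel, so P = ∫_{0}^{1.2} u^2·e^(-2·u) du ÷ ∫_{0}^{∞} u^2·e^(-2·u) du.
An antiderivative of u^2·e^(-2·u) is -(2·u^2 + 2·u + 1)·e^(-2·u)/4; evaluating from 0 to 1.2 gives 1/4 - 157·e^(-12/5)/100, while the full integral is 1/4.
This works out to P = 0.43029.

P ≈ 0.4303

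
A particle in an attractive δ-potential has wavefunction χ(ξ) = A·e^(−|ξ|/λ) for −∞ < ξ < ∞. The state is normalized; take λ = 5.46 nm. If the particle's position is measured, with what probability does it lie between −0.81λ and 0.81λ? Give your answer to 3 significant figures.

P ≈ 0.802

The probability is P = ∫ |χ|² dξ over [−0.81λ, 0.81λ].
Since A² = 1/(λ), this is the region integral divided by the full normalization integral.
By symmetry take twice the ξ ≥ 0 contribution in numerator and denominator; the 2's cancel. Let u = ξ/λ; then A² and the length scale cancel, so P = ∫_{0}^{0.81} e^(-2·u) du ÷ ∫_{0}^{∞} e^(-2·u) du.
An antiderivative of e^(-2·u) is -e^(-2·u)/2; evaluating from 0 to 0.81 gives 1/2 - e^(-81/50)/2, while the full integral is 1/2.
This works out to P = 0.8021.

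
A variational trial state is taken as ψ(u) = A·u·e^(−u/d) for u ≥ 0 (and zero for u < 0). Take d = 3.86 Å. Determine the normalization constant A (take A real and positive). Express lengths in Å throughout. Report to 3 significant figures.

The normalization condition is ∫|ψ|² du = 1 from 0 to ∞.
Carrying out the integral gives A² · d^3/4.
Setting this equal to 1 gives A² = 1/(d^3/4).
With d = 3.86: A² = 0.06955 and A = 0.2637.

A ≈ 0.264 Å^(-3/2)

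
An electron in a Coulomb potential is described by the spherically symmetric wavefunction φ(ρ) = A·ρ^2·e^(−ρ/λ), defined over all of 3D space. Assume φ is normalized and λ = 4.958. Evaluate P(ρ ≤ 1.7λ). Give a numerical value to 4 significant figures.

Integrate the radial probability density 4πρ²|φ|² over ρ ≤ 1.7λ.
Normalization gives A² = 1/(45·π·λ^7/2).
Let u = ρ/λ; then A², 4π and the length scale all cancel, so P = ∫_{0}^{1.7} u^6·e^(-2·u) du ÷ ∫_{0}^{∞} u^6·e^(-2·u) du.
Using ∫ u^6·e^(-2·u) du = -(4·u^6 + 12·u^5 + 30·u^4 + 60·u^3 + 90·u^2 + 90·u + 45)·e^(-2·u)/8, the numerator is ≈ 0.325424 and the denominator is 45/8.
Taking the ratio yields P = 0.057853.

P ≈ 0.05785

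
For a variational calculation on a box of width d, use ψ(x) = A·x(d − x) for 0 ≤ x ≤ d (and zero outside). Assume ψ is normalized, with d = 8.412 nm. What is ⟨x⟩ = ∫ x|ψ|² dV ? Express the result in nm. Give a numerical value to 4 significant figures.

⟨x⟩ ≈ 4.206 nm

The expectation value is the |ψ|²-weighted average of x: ∫ x|ψ|² dx.
Since the A² factors cancel between numerator and denominator, ⟨x⟩ = d/2.
Putting d = 8.412 gives 4.2060.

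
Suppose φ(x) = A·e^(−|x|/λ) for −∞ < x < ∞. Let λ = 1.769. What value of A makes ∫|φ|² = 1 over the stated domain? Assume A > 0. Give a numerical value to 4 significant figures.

The normalization condition is ∫|φ|² dx = 1 from −∞ to ∞.
Using ∫₀^∞ xⁿ e^(−αx) dx = n!/αⁿ⁺¹, with φ = A·e^(−|x|/λ), the integral evaluates to A²·[λ].
So A² = (λ)^(−1).
Plugging in λ = 1.769 yields A = 0.75186.

A ≈ 0.7519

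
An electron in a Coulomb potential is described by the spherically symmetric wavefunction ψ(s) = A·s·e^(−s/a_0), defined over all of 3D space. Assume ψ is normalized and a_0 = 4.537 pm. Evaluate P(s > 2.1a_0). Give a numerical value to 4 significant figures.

P ≈ 0.5898

P = ∫ |ψ|² 4πs² ds over s > 2.1a_0.
The full normalization integral is A²·[3·π·a_0^5] = 1, fixing A².
Substituting u = s/a_0, A², 4π and the length scale all cancel in the ratio: P = ∫_{2.1}^{∞} u^4·e^(-2·u) du / ∫_{0}^{∞} u^4·e^(-2·u) du.
An antiderivative of u^4·e^(-2·u) is -(u^4/2 + u^3 + 3·u^2/2 + 3·u/2 + 3/4)·e^(-2·u); evaluating from 2.1 to ∞ gives ≈ 0.442370, while the full integral is 3/4.
The region integral divided by the full integral gives P = 0.58983.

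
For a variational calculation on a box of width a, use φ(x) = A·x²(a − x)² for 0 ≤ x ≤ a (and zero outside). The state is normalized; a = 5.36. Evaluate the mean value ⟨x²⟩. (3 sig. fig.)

The expectation value is the |φ|²-weighted average of x^2: ∫ x^2|φ|² dx.
Evaluating both integrals, ⟨x²⟩ = 3·a^2/11.
With a = 5.36, ⟨x^2⟩ = 7.835.

⟨x^2⟩ ≈ 7.84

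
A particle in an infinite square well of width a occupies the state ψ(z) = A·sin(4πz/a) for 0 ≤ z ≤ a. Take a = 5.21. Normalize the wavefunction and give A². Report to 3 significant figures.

A^2 ≈ 0.384

We need A² ∫|f|² dz = 1, taking the integral from 0 to a.
With ∫₀^a sin²(nπz/a) dz = a/2, ∫|ψ|² dz = A²·(a/2).
Plugging in a = 5.21 yields A = 0.6196.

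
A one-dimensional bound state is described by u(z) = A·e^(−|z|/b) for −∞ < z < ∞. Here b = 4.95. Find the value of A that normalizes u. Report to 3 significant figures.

Normalization requires ∫|u|² dz = 1, integrated from −∞ to ∞.
The integral (without the A² prefactor) comes out to b.
Hence A² = 1/[b].
With b = 4.95: A² = 0.2020 and A = 0.4495.

A ≈ 0.449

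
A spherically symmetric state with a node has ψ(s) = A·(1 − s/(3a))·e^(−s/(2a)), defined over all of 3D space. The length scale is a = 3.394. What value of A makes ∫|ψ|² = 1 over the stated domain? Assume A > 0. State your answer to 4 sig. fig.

A ≈ 0.05526

Require ∫ |ψ|² 4πs² ds = 1 over the whole domain.
Using ∫₀^∞ sⁿ e^(−αs) ds = n!/αⁿ⁺¹, with ψ = A·(1 − s/(3a))·e^(−s/(2a)), the integral evaluates to A²·[8·π·a^3/3].
So A² = (8·π·a^3/3)^(−1).
Plugging in a = 3.394 yields A = 0.055255.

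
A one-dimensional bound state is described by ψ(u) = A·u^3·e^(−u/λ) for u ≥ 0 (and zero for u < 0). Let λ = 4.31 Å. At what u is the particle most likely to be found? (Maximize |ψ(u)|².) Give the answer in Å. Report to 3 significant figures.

The maximum of |ψ(u)|² occurs where its derivative vanishes.
Solving yields u = 3·λ.
With λ = 4.31, the most probable position is 12.93 Å.

u ≈ 12.9 Å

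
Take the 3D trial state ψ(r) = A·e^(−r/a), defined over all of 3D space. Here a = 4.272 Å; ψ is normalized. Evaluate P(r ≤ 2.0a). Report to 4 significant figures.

Integrate the radial probability density 4πr²|ψ|² over r ≤ 2.0a.
A² is fixed by ∫₀^∞ 4πr²|ψ|² dr = 1, i.e. A² = (π·a^3)^(−1).
Let u = r/a; then A², 4π and the length scale all cancel, so P = ∫_{0}^{2.0} u^2·e^(-2·u) du ÷ ∫_{0}^{∞} u^2·e^(-2·u) du.
With ∫ u^2·e^(-2·u) du = -(2·u^2 + 2·u + 1)·e^(-2·u)/4 + C, the region integral is 1/4 - 13·e^(-4)/4 and the full one is 1/4.
This evaluates to P = 0.76190.

P ≈ 0.7619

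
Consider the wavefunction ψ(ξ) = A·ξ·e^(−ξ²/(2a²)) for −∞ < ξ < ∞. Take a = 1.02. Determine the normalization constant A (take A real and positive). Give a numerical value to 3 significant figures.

Normalization requires ∫|ψ|² dξ = 1, integrated from −∞ to ∞.
With ψ = A·ξ·e^(−ξ²/(2a²)), the integral evaluates to A²·[√(π)·a^3/2].
Setting this equal to 1 gives A² = 1/(√(π)·a^3/2).
Substituting a = 1.02 gives A² = 1.063, so A = 1.031.

A ≈ 1.03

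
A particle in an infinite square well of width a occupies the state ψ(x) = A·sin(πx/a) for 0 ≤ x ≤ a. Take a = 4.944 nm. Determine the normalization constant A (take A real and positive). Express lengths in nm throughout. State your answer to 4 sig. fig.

A ≈ 0.6360 nm^(-1/2)

The normalization condition is ∫|ψ|² dx = 1 from 0 to a.
Using sin²θ = (1 − cos 2θ)/2, with ψ = A·sin(πx/a), the integral evaluates to A²·[a/2].
So A² = (a/2)^(−1).
Plugging in a = 4.944 yields A = 0.63603.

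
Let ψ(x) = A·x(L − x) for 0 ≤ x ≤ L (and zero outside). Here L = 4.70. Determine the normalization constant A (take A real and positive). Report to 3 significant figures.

A ≈ 0.114

We need A² ∫|f|² dx = 1, taking the integral from 0 to L.
The integral (without the A² prefactor) comes out to L^5/30.
Setting this equal to 1 gives A² = 1/(L^5/30).
With L = 4.70: A² = 0.01308 and A = 0.1144.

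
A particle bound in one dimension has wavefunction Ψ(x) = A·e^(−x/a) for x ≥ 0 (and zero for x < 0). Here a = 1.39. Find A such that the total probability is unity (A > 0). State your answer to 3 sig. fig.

A ≈ 1.20

Normalization requires ∫|Ψ|² dx = 1, integrated from 0 to ∞.
Using ∫₀^∞ xⁿ e^(−αx) dx = n!/αⁿ⁺¹, carrying out the integral gives A² · a/2.
Setting this equal to 1 gives A² = 1/(a/2).
Plugging in a = 1.39 yields A = 1.200.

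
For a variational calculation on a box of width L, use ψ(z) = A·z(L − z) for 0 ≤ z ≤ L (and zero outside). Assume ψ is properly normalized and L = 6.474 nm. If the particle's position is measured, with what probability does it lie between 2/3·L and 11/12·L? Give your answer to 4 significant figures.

|ψ|² is the probability density, so P = ∫_{2/3·L}^{11/12·L} |ψ|² dz.
The normalization integral ∫|ψ|²dz over the whole domain equals L^5/30·A², and A² cancels in the ratio.
Substituting u = z/L, A² and the length scale cancel in the ratio: P = ∫_{2/3}^{11/12} u^2·(1 - u)^2 du / ∫_{0}^{1} u^2·(1 - u)^2 du.
Using ∫ u^2·(1 - u)^2 du = u^3·(6·u^2 - 15·u + 10)/30, the numerator is ≈ 0.00682629 and the denominator is 1/30.
Evaluating gives P = 0.20479.

P ≈ 0.2048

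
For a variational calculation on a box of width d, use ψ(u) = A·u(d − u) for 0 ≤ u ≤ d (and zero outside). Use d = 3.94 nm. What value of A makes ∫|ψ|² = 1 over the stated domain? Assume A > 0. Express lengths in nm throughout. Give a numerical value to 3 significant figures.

A ≈ 0.178 nm^(-5/2)

Require ∫ |ψ|² du = 1 over the whole domain.
Expanding the polynomial and integrating term by term, carrying out the integral gives A² · d^5/30.
So A² = (d^5/30)^(−1).
Substituting d = 3.94 gives A² = 0.03160, so A = 0.1778.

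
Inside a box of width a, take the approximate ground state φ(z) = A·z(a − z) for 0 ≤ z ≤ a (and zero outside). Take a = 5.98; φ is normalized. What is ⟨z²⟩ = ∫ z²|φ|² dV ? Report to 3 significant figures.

⟨z^2⟩ ≈ 10.2

The expectation value is the |φ|²-weighted average of z^2: ∫ z^2|φ|² dz.
Expanding the polynomial and integrating term by term, the ratio of the moment integral to the normalization integral gives ⟨z²⟩ = 2·a^2/7.
With a = 5.98, ⟨z^2⟩ = 10.22.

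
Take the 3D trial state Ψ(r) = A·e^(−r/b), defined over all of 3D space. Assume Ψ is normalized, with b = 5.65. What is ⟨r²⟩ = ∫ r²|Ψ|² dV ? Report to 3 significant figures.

⟨r^2⟩ ≈ 95.8

The expectation value is the |Ψ|²-weighted average of r^2: ∫ r^2|Ψ|² 4πr² dr.
Using ∫₀^∞ rⁿ e^(−αr) dr = n!/αⁿ⁺¹, since the A² factors cancel between numerator and denominator, ⟨r²⟩ = 3·b^2.
Putting b = 5.65 gives 95.77.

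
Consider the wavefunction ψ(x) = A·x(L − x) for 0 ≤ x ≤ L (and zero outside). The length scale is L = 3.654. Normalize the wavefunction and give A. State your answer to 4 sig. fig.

We need A² ∫|f|² dx = 1, taking the integral from 0 to L.
Expanding the polynomial and integrating term by term, with ψ = A·x(L − x), the integral evaluates to A²·[L^5/30].
Setting this equal to 1 gives A² = 1/(L^5/30).
With L = 3.654: A² = 0.046055 and A = 0.21460.

A ≈ 0.2146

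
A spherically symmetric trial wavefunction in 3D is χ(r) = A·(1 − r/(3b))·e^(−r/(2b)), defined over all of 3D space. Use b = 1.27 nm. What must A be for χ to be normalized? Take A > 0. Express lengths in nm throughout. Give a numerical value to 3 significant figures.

We need A² ∫|f|² 4πr² dr = 1, taking the integral from 0 to ∞.
(Spherical symmetry: dV = 4πr² dr.)
Using ∫₀^∞ rⁿ e^(−αr) dr = n!/αⁿ⁺¹, ∫|χ|² 4πr² dr = A²·(8·π·b^3/3).
Setting this equal to 1 gives A² = 1/(8·π·b^3/3).
With b = 1.27: A² = 0.05827 and A = 0.2414.

A ≈ 0.241 nm^(-3/2)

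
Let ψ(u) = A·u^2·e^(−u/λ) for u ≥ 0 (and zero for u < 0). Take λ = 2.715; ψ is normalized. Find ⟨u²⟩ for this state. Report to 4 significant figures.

⟨u^2⟩ ≈ 55.28

By definition ⟨u²⟩ = ∫ u^2 |ψ(u)|² du.
The ratio of the moment integral to the normalization integral gives ⟨u²⟩ = 15·λ^2/2.
With λ = 2.715, ⟨u^2⟩ = 55.284.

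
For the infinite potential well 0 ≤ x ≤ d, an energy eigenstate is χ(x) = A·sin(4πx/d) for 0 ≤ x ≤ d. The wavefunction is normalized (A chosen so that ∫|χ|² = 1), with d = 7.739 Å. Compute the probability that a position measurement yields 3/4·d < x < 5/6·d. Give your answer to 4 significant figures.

The probability is P = ∫ |χ|² dx over [3/4·d, 5/6·d].
Since A² = 1/(d/2), this is the region integral divided by the full normalization integral.
Let u = x/d; then A² and the length scale cancel, so P = ∫_{3/4}^{5/6} sin(4·π·u)^2 du ÷ ∫_{0}^{1} sin(4·π·u)^2 du.
Using ∫ sin(4·π·u)^2 du = u/2 - sin(4·π·u)·cos(4·π·u)/(8·π), the numerator is -√(3)/(32·π) + 1/24 and the denominator is 1/2.
This works out to P = (-√(3)/16 + π/12)/π.

P ≈ 0.04888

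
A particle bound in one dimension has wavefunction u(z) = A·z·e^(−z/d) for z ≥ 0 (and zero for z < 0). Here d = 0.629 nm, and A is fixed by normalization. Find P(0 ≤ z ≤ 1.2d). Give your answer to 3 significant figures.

The probability is P = ∫ |u|² dz over [0, 1.2d].
The normalization integral ∫|u|²dz over the whole domain equals d^3/4·A², and A² cancels in the ratio.
Substituting t = z/d, A² and the length scale cancel in the ratio: P = ∫_{0}^{1.2} t^2·e^(-2·t) dt / ∫_{0}^{∞} t^2·e^(-2·t) dt.
With ∫ t^2·e^(-2·t) dt = -(2·t^2 + 2·t + 1)·e^(-2·t)/4 + C, the region integral is 1/4 - 157·e^(-12/5)/100 and the full one is 1/4.
Evaluating gives P = 0.4303.

P ≈ 0.430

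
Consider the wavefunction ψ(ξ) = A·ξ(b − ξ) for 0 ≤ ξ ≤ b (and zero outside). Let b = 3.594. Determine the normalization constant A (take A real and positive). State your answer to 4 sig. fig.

A ≈ 0.2237

Require ∫ |ψ|² dξ = 1 over the whole domain.
Carrying out the integral gives A² · b^5/30.
Setting this equal to 1 gives A² = 1/(b^5/30).
Substituting b = 3.594 gives A² = 0.050030, so A = 0.22367.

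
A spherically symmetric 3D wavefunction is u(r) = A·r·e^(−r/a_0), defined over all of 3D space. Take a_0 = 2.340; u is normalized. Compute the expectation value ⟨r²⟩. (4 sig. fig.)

⟨r^2⟩ ≈ 41.07

The expectation value is the |u|²-weighted average of r^2: ∫ r^2|u|² 4πr² dr.
The ratio of the moment integral to the normalization integral gives ⟨r²⟩ = 15·a_0^2/2.
With a_0 = 2.340, ⟨r^2⟩ = 41.067.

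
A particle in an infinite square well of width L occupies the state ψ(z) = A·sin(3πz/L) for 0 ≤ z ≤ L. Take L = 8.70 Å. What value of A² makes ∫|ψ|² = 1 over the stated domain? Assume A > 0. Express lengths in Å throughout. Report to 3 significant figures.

Require ∫ |ψ|² dz = 1 over the whole domain.
With ∫₀^L sin²(nπz/L) dz = L/2, carrying out the integral gives A² · L/2.
Plugging in L = 8.70 yields A = 0.4795.

A^2 ≈ 0.230 Å^(-1)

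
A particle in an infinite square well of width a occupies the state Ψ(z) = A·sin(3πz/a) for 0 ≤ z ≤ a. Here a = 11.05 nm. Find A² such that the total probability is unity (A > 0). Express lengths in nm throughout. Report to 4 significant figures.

A^2 ≈ 0.1810 nm^(-1)

We need A² ∫|f|² dz = 1, taking the integral from 0 to a.
With Ψ = A·sin(3πz/a), the integral evaluates to A²·[a/2].
Setting this equal to 1 gives A² = 1/(a/2).
With a = 11.05: A² = 0.18100 and A = 0.42544.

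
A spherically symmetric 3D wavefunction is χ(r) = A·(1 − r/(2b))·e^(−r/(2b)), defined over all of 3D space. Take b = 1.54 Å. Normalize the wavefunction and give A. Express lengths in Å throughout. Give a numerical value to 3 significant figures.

A ≈ 0.104 Å^(-3/2)

Require ∫ |χ|² 4πr² dr = 1 over the whole domain.
∫|χ|² 4πr² dr = A²·(8·π·b^3).
Hence A² = 1/[8·π·b^3].
With b = 1.54: A² = 0.01089 and A = 0.1044.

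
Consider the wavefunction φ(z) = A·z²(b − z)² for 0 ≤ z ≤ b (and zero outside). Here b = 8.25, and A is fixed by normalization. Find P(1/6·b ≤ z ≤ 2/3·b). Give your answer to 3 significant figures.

P = ∫_{1/6·b}^{2/3·b} |φ(z)|² dz.
Since A² = 1/(b^9/630), this is the region integral divided by the full normalization integral.
In terms of u = z/b (A² and the length scale cancel between numerator and denominator), P = [∫_{1/6}^{2/3} u^4·(1 - u)^4 du] / [∫_{0}^{1} u^4·(1 - u)^4 du].
An antiderivative of u^4·(1 - u)^4 is u^5·(70·u^4 - 315·u^3 + 540·u^2 - 420·u + 126)/630; evaluating from 1/6 to 2/3 gives ≈ 0.0013432, while the full integral is 1/630.
The result is P = 0.8462.

P ≈ 0.846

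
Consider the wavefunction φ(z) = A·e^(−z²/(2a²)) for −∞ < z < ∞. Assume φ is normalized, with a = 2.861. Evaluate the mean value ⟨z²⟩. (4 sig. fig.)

⟨z²⟩ = ∫ z^2 |φ|² dz over the full domain.
Using the Gaussian integral ∫_{−∞}^{∞} e^(−αz²) dz = √(π/α), evaluating both integrals, ⟨z²⟩ = a^2/2.
With a = 2.861, ⟨z^2⟩ = 4.0927.

⟨z^2⟩ ≈ 4.093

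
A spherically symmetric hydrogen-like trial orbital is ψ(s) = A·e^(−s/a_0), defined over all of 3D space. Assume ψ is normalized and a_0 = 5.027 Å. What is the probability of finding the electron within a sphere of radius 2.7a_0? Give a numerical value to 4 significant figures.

With dV = 4πs²ds, the probability is ∫|ψ|² dV over s ≤ 2.7a_0.
The full normalization integral is A²·[π·a_0^3] = 1, fixing A².
In terms of u = s/a_0 (A², 4π and the length scale all cancel between numerator and denominator), P = [∫_{0}^{2.7} u^2·e^(-2·u) du] / [∫_{0}^{∞} u^2·e^(-2·u) du].
Using ∫ u^2·e^(-2·u) du = -(2·u^2 + 2·u + 1)·e^(-2·u)/4, the numerator is 1/4 - 1049·e^(-27/5)/200 and the denominator is 1/4.
The region integral divided by the full integral gives P = 0.90524.

P ≈ 0.9052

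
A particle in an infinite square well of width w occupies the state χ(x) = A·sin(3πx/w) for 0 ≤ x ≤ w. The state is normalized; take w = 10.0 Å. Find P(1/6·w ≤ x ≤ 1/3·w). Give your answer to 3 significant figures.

P ≈ 0.167

The probability is P = ∫ |χ|² dx over [1/6·w, 1/3·w].
The normalization integral ∫|χ|²dx over the whole domain equals w/2·A², and A² cancels in the ratio.
Substituting u = x/w, A² and the length scale cancel in the ratio: P = ∫_{1/6}^{1/3} sin(3·π·u)^2 du / ∫_{0}^{1} sin(3·π·u)^2 du.
With ∫ sin(3·π·u)^2 du = u/2 - sin(6·π·u)/(12·π) + C, the region integral is 1/12 and the full one is 1/2.
The result is P = 1/6.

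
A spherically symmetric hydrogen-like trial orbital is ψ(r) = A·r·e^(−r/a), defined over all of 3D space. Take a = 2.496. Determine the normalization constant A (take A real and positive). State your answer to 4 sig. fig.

Normalization requires ∫|ψ|² 4πr² dr = 1, integrated from 0 to ∞.
Recall ∫₀^∞ r^m e^(−r/β) dr = m!·β^(m+1), ∫|ψ|² 4πr² dr = A²·(3·π·a^5).
Hence A² = 1/[3·π·a^5].
Plugging in a = 2.496 yields A = 0.033094.

A ≈ 0.03309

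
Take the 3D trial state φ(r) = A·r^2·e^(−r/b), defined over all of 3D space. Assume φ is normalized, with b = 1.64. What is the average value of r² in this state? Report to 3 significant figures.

The expectation value is the |φ|²-weighted average of r^2: ∫ r^2|φ|² 4πr² dr.
With ∫₀^∞ r^8 e^(−αr) dr = 8!/α^9, evaluating both integrals, ⟨r²⟩ = 14·b^2.
Putting b = 1.64 gives 37.65.

⟨r^2⟩ ≈ 37.7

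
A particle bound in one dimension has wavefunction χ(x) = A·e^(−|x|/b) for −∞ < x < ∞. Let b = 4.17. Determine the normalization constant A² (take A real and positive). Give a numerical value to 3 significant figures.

A^2 ≈ 0.240

We need A² ∫|f|² dx = 1, taking the integral from −∞ to ∞.
With χ = A·e^(−|x|/b), the integral evaluates to A²·[b].
So A² = (b)^(−1).
Plugging in b = 4.17 yields A = 0.4897.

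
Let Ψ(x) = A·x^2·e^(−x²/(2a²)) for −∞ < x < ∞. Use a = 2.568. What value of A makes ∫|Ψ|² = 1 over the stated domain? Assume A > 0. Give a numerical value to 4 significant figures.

Normalization requires ∫|Ψ|² dx = 1, integrated from −∞ to ∞.
Differentiating ∫e^(−αx²) dx = √(π/α) under α to get the higher moments, ∫|Ψ|² dx = A²·(3·√(π)·a^5/4).
So A² = (3·√(π)·a^5/4)^(−1).
Substituting a = 2.568 gives A² = 0.0067358, so A = 0.082072.

A ≈ 0.08207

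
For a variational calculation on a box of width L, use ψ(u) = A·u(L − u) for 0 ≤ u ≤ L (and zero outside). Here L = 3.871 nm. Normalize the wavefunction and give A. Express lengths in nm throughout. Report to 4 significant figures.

We need A² ∫|f|² du = 1, taking the integral from 0 to L.
The integral (without the A² prefactor) comes out to L^5/30.
Setting this equal to 1 gives A² = 1/(L^5/30).
With L = 3.871: A² = 0.034515 and A = 0.18578.

A ≈ 0.1858 nm^(-5/2)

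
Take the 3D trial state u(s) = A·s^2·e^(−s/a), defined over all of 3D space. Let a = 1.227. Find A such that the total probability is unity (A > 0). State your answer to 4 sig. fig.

We need A² ∫|f|² 4πs² ds = 1, taking the integral from 0 to ∞.
Carrying out the integral gives A² · 45·π·a^7/2.
So A² = (45·π·a^7/2)^(−1).
Plugging in a = 1.227 yields A = 0.058127.

A ≈ 0.05813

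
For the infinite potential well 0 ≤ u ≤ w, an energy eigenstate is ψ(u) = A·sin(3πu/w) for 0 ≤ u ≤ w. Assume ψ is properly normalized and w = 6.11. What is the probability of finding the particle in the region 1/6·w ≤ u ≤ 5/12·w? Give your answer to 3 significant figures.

P ≈ 0.197

The probability is P = ∫ |ψ|² du over [1/6·w, 5/12·w].
Since A² = 1/(w/2), this is the region integral divided by the full normalization integral.
Substituting t = u/w, A² and the length scale cancel in the ratio: P = ∫_{1/6}^{5/12} sin(3·π·t)^2 dt / ∫_{0}^{1} sin(3·π·t)^2 dt.
With ∫ sin(3·π·t)^2 dt = t/2 - sin(6·π·t)/(12·π) + C, the region integral is 1/8 - 1/(12·π) and the full one is 1/2.
Taking the ratio, P = (-2 + 3·π)/(12·π).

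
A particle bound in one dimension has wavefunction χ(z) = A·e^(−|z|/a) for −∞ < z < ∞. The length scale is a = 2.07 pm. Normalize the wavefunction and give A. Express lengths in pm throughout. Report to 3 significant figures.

A ≈ 0.695 pm^(-1/2)

Normalization requires ∫|χ|² dz = 1, integrated from −∞ to ∞.
Carrying out the integral gives A² · a.
So A² = (a)^(−1).
Substituting a = 2.07 gives A² = 0.4831, so A = 0.6950.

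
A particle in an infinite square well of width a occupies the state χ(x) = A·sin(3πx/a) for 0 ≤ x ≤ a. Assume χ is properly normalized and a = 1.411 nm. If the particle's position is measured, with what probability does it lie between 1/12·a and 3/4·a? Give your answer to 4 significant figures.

P = ∫_{1/12·a}^{3/4·a} |χ(x)|² dx.
The normalization integral ∫|χ|²dx over the whole domain equals a/2·A², and A² cancels in the ratio.
Let u = x/a; then A² and the length scale cancel, so P = ∫_{1/12}^{3/4} sin(3·π·u)^2 du ÷ ∫_{0}^{1} sin(3·π·u)^2 du.
With ∫ sin(3·π·u)^2 du = u/2 - sin(6·π·u)/(12·π) + C, the region integral is 1/3 and the full one is 1/2.
Taking the ratio, P = 2/3.

P ≈ 0.6667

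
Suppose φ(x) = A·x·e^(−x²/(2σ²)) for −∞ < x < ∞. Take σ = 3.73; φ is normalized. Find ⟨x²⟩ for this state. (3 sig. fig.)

⟨x^2⟩ ≈ 20.9

The expectation value is the |φ|²-weighted average of x^2: ∫ x^2|φ|² dx.
Since the A² factors cancel between numerator and denominator, ⟨x²⟩ = 3·σ^2/2.
With σ = 3.73, ⟨x^2⟩ = 20.87.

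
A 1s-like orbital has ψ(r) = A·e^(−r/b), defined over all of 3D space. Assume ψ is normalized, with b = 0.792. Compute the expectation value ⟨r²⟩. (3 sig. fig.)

⟨r^2⟩ ≈ 1.88

The expectation value is the |ψ|²-weighted average of r^2: ∫ r^2|ψ|² 4πr² dr.
With ∫₀^∞ r^4 e^(−αr) dr = 4!/α^5, evaluating both integrals, ⟨r²⟩ = 3·b^2.
With b = 0.792, ⟨r^2⟩ = 1.882.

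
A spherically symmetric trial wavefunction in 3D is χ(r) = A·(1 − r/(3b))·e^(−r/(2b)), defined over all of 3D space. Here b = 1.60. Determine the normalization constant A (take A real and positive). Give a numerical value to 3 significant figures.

The normalization condition is ∫|χ|² 4πr² dr = 1 from 0 to ∞.
(Spherical symmetry: dV = 4πr² dr.)
The integral (without the A² prefactor) comes out to 8·π·b^3/3.
Setting this equal to 1 gives A² = 1/(8·π·b^3/3).
With b = 1.60: A² = 0.02914 and A = 0.1707.

A ≈ 0.171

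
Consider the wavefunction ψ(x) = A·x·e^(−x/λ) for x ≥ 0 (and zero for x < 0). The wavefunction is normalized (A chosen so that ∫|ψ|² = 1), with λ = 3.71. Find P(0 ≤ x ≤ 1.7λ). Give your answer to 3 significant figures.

|ψ|² is the probability density, so P = ∫_{0}^{1.7λ} |ψ|² dx.
Since A² = 1/(λ^3/4), this is the region integral divided by the full normalization integral.
In terms of u = x/λ (A² and the length scale cancel between numerator and denominator), P = [∫_{0}^{1.7} u^2·e^(-2·u) du] / [∫_{0}^{∞} u^2·e^(-2·u) du].
With ∫ u^2·e^(-2·u) du = -(2·u^2 + 2·u + 1)·e^(-2·u)/4 + C, the region integral is 1/4 - 509·e^(-17/5)/200 and the full one is 1/4.
Taking the ratio, P = 0.6603.

P ≈ 0.660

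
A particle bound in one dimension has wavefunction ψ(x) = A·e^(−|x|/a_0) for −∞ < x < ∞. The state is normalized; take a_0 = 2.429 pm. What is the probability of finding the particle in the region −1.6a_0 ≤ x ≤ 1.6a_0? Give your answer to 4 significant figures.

P ≈ 0.9592

|ψ|² is the probability density, so P = ∫_{−1.6a_0}^{1.6a_0} |ψ|² dx.
With A² fixed by ∫|ψ|² = 1, i.e. A² = (a_0)^(−1), substitute and integrate.
By symmetry take twice the x ≥ 0 contribution in numerator and denominator; the 2's cancel. In terms of u = x/a_0 (A² and the length scale cancel between numerator and denominator), P = [∫_{0}^{1.6} e^(-2·u) du] / [∫_{0}^{∞} e^(-2·u) du].
Using ∫ e^(-2·u) du = -e^(-2·u)/2, the numerator is 1/2 - e^(-16/5)/2 and the denominator is 1/2.
This works out to P = 0.95924.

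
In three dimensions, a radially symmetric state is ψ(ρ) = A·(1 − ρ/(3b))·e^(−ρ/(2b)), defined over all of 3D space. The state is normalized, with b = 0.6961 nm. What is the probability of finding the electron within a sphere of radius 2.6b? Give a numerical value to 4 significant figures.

With dV = 4πρ²dρ, the probability is ∫|ψ|² dV over ρ ≤ 2.6b.
Normalization gives A² = 1/(8·π·b^3/3).
Let u = ρ/b; then A², 4π and the length scale all cancel, so P = ∫_{0}^{2.6} u^2·(1 - u/3)^2·e^(-u) du ÷ ∫_{0}^{∞} u^2·(1 - u/3)^2·e^(-u) du.
With ∫ u^2·(1 - u/3)^2·e^(-u) du = (-u^4 + 2·u^3 - 3·u^2 - 6·u - 6)·e^(-u)/9 + C, the region integral is ≈ 0.234018 and the full one is 2/3.
Taking the ratio yields P = 0.35103.

P ≈ 0.3510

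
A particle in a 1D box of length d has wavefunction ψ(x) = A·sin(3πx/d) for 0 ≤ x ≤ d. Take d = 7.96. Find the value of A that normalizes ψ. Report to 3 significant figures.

We need A² ∫|f|² dx = 1, taking the integral from 0 to d.
Using sin²θ = (1 − cos 2θ)/2, with ψ = A·sin(3πx/d), the integral evaluates to A²·[d/2].
Substituting d = 7.96 gives A² = 0.2513, so A = 0.5013.

A ≈ 0.501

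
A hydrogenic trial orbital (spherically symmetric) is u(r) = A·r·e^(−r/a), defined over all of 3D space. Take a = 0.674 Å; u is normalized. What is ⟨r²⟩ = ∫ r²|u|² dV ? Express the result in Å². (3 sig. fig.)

The expectation value is the |u|²-weighted average of r^2: ∫ r^2|u|² 4πr² dr.
Evaluating both integrals, ⟨r²⟩ = 15·a^2/2.
With a = 0.674, ⟨r^2⟩ = 3.407.

⟨r^2⟩ ≈ 3.41 Å^2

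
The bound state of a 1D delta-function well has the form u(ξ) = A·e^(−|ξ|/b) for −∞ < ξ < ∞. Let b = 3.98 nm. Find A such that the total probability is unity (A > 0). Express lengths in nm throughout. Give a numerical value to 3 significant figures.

A ≈ 0.501 nm^(-1/2)

Require ∫ |u|² dξ = 1 over the whole domain.
The integral (without the A² prefactor) comes out to b.
Hence A² = 1/[b].
Substituting b = 3.98 gives A² = 0.2513, so A = 0.5013.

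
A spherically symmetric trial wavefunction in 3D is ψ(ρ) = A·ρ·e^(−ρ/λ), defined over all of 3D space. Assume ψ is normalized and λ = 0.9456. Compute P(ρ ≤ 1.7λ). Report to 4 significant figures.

With dV = 4πρ²dρ, the probability is ∫|ψ|² dV over ρ ≤ 1.7λ.
Normalization gives A² = 1/(3·π·λ^5).
Let u = ρ/λ; then A², 4π and the length scale all cancel, so P = ∫_{0}^{1.7} u^4·e^(-2·u) du ÷ ∫_{0}^{∞} u^4·e^(-2·u) du.
An antiderivative of u^4·e^(-2·u) is -(u^4/2 + u^3 + 3·u^2/2 + 3·u/2 + 3/4)·e^(-2·u); evaluating from 0 to 1.7 gives ≈ 0.191864, while the full integral is 3/4.
This evaluates to P = 0.25582.

P ≈ 0.2558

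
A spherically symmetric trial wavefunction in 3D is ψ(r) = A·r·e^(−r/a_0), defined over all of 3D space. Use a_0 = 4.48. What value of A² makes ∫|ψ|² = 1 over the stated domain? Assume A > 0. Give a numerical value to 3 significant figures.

Require ∫ |ψ|² 4πr² dr = 1 over the whole domain.
Using ∫₀^∞ rⁿ e^(−αr) dr = n!/αⁿ⁺¹, the integral (without the A² prefactor) comes out to 3·π·a_0^5.
Setting this equal to 1 gives A² = 1/(3·π·a_0^5).
Plugging in a_0 = 4.48 yields A = 0.007668.

A^2 ≈ 0.0000588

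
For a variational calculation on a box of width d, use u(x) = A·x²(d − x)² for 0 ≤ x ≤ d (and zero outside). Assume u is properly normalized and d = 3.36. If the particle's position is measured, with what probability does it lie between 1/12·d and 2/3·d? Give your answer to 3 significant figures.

P ≈ 0.855

|u|² is the probability density, so P = ∫_{1/12·d}^{2/3·d} |u|² dx.
Since A² = 1/(d^9/630), this is the region integral divided by the full normalization integral.
Substituting t = x/d, A² and the length scale cancel in the ratio: P = ∫_{1/12}^{2/3} t^4·(1 - t)^4 dt / ∫_{0}^{1} t^4·(1 - t)^4 dt.
Using ∫ t^4·(1 - t)^4 dt = t^5·(70·t^4 - 315·t^3 + 540·t^2 - 420·t + 126)/630, the numerator is ≈ 0.0013568 and the denominator is 1/630.
Evaluating gives P = 0.8548.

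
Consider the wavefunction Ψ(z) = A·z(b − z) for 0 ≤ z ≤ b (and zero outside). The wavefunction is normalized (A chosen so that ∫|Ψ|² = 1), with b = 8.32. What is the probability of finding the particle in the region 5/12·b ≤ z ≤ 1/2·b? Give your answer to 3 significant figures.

P ≈ 0.153

P = ∫_{5/12·b}^{1/2·b} |Ψ(z)|² dz.
Since A² = 1/(b^5/30), this is the region integral divided by the full normalization integral.
Let u = z/b; then A² and the length scale cancel, so P = ∫_{5/12}^{1/2} u^2·(1 - u)^2 du ÷ ∫_{0}^{1} u^2·(1 - u)^2 du.
An antiderivative of u^2·(1 - u)^2 is u^3·(6·u^2 - 15·u + 10)/30; evaluating from 5/12 to 1/2 gives ≈ 0.0051127, while the full integral is 1/30.
Taking the ratio, P = 0.1534.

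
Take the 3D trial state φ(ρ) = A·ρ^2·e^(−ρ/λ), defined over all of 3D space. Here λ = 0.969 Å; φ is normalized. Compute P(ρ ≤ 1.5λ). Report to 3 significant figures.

P = ∫ |φ|² 4πρ² dρ over ρ ≤ 1.5λ.
A² is fixed by ∫₀^∞ 4πρ²|φ|² dρ = 1, i.e. A² = (45·π·λ^7/2)^(−1).
Let u = ρ/λ; then A², 4π and the length scale all cancel, so P = ∫_{0}^{1.5} u^6·e^(-2·u) du ÷ ∫_{0}^{∞} u^6·e^(-2·u) du.
With ∫ u^6·e^(-2·u) du = -(4·u^6 + 12·u^5 + 30·u^4 + 60·u^3 + 90·u^2 + 90·u + 45)·e^(-2·u)/8 + C, the region integral is ≈ 0.18849 and the full one is 45/8.
This evaluates to P = 0.03351.

P ≈ 0.0335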